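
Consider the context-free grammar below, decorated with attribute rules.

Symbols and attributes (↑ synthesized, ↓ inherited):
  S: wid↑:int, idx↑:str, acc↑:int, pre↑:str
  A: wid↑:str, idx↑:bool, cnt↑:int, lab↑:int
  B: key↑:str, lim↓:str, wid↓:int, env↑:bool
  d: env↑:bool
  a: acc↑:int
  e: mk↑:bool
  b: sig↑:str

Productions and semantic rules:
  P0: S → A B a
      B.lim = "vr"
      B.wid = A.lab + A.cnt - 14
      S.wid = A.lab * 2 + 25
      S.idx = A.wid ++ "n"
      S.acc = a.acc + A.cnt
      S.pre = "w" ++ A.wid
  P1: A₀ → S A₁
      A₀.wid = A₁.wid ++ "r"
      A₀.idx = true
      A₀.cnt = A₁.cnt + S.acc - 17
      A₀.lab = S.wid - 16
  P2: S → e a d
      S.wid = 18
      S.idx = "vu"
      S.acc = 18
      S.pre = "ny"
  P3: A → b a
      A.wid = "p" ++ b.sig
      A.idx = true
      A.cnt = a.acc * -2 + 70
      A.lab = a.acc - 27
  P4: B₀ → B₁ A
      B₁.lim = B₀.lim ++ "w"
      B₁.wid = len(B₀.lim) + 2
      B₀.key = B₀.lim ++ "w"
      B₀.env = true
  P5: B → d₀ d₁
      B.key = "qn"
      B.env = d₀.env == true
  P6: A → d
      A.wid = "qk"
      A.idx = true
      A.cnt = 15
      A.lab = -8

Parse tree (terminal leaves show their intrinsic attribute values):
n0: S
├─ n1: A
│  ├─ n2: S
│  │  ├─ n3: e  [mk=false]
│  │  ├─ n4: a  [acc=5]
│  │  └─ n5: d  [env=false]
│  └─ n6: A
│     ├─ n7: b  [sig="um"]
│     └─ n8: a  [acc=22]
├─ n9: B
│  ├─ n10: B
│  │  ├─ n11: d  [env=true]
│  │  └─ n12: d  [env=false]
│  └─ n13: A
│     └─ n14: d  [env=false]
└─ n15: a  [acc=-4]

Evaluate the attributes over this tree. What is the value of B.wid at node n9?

1. n3.mk = false  [terminal]
2. n4.acc = 5  [terminal]
3. n5.env = false  [terminal]
4. n2.wid = 18  [18]
5. n2.idx = "vu"  ["vu"]
6. n2.acc = 18  [18]
7. n2.pre = "ny"  ["ny"]
8. n7.sig = "um"  [terminal]
9. n8.acc = 22  [terminal]
10. n6.wid = "pum"  ["p" ++ b.sig]
11. n6.idx = true  [true]
12. n6.cnt = 26  [a.acc * -2 + 70]
13. n6.lab = -5  [a.acc - 27]
14. n1.wid = "pumr"  [A₁.wid ++ "r"]
15. n1.idx = true  [true]
16. n1.cnt = 27  [A₁.cnt + S.acc - 17]
17. n1.lab = 2  [S.wid - 16]
18. n9.lim = "vr"  ["vr"]
19. n9.wid = 15  [A.lab + A.cnt - 14]
20. n10.lim = "vrw"  [B₀.lim ++ "w"]
21. n10.wid = 4  [len(B₀.lim) + 2]
22. n11.env = true  [terminal]
23. n12.env = false  [terminal]
24. n10.key = "qn"  ["qn"]
25. n10.env = true  [d₀.env == true]
26. n14.env = false  [terminal]
27. n13.wid = "qk"  ["qk"]
28. n13.idx = true  [true]
29. n13.cnt = 15  [15]
30. n13.lab = -8  [-8]
31. n9.key = "vrw"  [B₀.lim ++ "w"]
32. n9.env = true  [true]
33. n15.acc = -4  [terminal]
34. n0.wid = 29  [A.lab * 2 + 25]
35. n0.idx = "pumrn"  [A.wid ++ "n"]
36. n0.acc = 23  [a.acc + A.cnt]
37. n0.pre = "wpumr"  ["w" ++ A.wid]

15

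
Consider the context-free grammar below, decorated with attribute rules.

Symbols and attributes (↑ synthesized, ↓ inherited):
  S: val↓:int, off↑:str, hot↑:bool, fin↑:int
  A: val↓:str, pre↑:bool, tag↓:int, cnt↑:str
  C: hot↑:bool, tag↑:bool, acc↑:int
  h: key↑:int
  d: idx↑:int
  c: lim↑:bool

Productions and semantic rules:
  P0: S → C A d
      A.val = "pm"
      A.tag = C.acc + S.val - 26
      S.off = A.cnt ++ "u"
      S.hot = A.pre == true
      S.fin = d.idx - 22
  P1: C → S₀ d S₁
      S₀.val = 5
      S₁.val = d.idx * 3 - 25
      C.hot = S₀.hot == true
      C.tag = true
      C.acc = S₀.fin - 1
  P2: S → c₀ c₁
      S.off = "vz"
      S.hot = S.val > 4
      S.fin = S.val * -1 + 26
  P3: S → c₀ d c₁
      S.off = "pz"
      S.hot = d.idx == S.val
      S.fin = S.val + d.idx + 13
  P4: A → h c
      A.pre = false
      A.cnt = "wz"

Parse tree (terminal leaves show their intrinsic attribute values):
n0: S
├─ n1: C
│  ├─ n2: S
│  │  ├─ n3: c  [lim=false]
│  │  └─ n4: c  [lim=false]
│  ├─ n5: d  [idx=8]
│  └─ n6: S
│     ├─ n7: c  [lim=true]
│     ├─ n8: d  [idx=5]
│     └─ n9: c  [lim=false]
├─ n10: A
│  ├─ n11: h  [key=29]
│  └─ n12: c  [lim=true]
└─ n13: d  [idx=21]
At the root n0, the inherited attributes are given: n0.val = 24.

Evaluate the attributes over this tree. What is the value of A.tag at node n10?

18

1. n0.val = 24  [given at root]
2. n2.val = 5  [5]
3. n3.lim = false  [terminal]
4. n4.lim = false  [terminal]
5. n2.off = "vz"  ["vz"]
6. n2.hot = true  [S.val > 4]
7. n2.fin = 21  [S.val * -1 + 26]
8. n5.idx = 8  [terminal]
9. n6.val = -1  [d.idx * 3 - 25]
10. n7.lim = true  [terminal]
11. n8.idx = 5  [terminal]
12. n9.lim = false  [terminal]
13. n6.off = "pz"  ["pz"]
14. n6.hot = false  [d.idx == S.val]
15. n6.fin = 17  [S.val + d.idx + 13]
16. n1.hot = true  [S₀.hot == true]
17. n1.tag = true  [true]
18. n1.acc = 20  [S₀.fin - 1]
19. n10.val = "pm"  ["pm"]
20. n10.tag = 18  [C.acc + S.val - 26]
21. n11.key = 29  [terminal]
22. n12.lim = true  [terminal]
23. n10.pre = false  [false]
24. n10.cnt = "wz"  ["wz"]
25. n13.idx = 21  [terminal]
26. n0.off = "wzu"  [A.cnt ++ "u"]
27. n0.hot = false  [A.pre == true]
28. n0.fin = -1  [d.idx - 22]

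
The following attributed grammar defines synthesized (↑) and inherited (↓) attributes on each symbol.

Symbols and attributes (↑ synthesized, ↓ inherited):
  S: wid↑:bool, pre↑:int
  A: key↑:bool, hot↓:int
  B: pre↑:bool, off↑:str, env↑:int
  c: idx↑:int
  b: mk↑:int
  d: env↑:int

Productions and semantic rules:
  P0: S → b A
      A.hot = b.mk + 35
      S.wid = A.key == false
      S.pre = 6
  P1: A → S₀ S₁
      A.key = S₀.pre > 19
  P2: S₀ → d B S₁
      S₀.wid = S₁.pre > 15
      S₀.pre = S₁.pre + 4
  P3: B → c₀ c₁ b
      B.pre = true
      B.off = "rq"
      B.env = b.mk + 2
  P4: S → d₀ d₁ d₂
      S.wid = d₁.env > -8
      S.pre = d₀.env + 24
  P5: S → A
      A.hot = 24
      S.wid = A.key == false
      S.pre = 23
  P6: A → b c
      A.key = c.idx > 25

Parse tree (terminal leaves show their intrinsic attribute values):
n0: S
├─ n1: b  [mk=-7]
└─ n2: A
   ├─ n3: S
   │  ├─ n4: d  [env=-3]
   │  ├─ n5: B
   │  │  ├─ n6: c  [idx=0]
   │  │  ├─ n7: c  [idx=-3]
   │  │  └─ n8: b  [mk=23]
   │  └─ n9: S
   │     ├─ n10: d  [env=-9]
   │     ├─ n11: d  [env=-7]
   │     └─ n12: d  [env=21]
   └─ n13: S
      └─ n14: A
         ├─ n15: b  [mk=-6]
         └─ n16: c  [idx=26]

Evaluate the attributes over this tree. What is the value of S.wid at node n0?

1. n1.mk = -7  [terminal]
2. n2.hot = 28  [b.mk + 35]
3. n4.env = -3  [terminal]
4. n6.idx = 0  [terminal]
5. n7.idx = -3  [terminal]
6. n8.mk = 23  [terminal]
7. n5.pre = true  [true]
8. n5.off = "rq"  ["rq"]
9. n5.env = 25  [b.mk + 2]
10. n10.env = -9  [terminal]
11. n11.env = -7  [terminal]
12. n12.env = 21  [terminal]
13. n9.wid = true  [d₁.env > -8]
14. n9.pre = 15  [d₀.env + 24]
15. n3.wid = false  [S₁.pre > 15]
16. n3.pre = 19  [S₁.pre + 4]
17. n14.hot = 24  [24]
18. n15.mk = -6  [terminal]
19. n16.idx = 26  [terminal]
20. n14.key = true  [c.idx > 25]
21. n13.wid = false  [A.key == false]
22. n13.pre = 23  [23]
23. n2.key = false  [S₀.pre > 19]
24. n0.wid = true  [A.key == false]
25. n0.pre = 6  [6]

true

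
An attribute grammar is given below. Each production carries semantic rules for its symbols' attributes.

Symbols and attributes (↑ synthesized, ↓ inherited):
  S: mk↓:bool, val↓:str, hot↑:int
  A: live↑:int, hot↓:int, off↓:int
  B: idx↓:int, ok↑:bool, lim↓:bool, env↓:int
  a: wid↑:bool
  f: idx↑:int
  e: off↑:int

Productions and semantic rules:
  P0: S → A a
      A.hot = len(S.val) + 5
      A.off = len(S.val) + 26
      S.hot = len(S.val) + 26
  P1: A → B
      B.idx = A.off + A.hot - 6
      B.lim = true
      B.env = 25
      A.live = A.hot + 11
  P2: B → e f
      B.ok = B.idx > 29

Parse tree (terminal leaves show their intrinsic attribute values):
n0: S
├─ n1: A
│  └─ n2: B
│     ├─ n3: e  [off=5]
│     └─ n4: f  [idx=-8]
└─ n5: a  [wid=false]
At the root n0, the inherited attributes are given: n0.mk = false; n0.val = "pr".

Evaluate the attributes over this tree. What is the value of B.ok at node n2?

1. n0.mk = false  [given at root]
2. n0.val = "pr"  [given at root]
3. n1.hot = 7  [len(S.val) + 5]
4. n1.off = 28  [len(S.val) + 26]
5. n2.idx = 29  [A.off + A.hot - 6]
6. n2.lim = true  [true]
7. n2.env = 25  [25]
8. n3.off = 5  [terminal]
9. n4.idx = -8  [terminal]
10. n2.ok = false  [B.idx > 29]
11. n1.live = 18  [A.hot + 11]
12. n5.wid = false  [terminal]
13. n0.hot = 28  [len(S.val) + 26]

false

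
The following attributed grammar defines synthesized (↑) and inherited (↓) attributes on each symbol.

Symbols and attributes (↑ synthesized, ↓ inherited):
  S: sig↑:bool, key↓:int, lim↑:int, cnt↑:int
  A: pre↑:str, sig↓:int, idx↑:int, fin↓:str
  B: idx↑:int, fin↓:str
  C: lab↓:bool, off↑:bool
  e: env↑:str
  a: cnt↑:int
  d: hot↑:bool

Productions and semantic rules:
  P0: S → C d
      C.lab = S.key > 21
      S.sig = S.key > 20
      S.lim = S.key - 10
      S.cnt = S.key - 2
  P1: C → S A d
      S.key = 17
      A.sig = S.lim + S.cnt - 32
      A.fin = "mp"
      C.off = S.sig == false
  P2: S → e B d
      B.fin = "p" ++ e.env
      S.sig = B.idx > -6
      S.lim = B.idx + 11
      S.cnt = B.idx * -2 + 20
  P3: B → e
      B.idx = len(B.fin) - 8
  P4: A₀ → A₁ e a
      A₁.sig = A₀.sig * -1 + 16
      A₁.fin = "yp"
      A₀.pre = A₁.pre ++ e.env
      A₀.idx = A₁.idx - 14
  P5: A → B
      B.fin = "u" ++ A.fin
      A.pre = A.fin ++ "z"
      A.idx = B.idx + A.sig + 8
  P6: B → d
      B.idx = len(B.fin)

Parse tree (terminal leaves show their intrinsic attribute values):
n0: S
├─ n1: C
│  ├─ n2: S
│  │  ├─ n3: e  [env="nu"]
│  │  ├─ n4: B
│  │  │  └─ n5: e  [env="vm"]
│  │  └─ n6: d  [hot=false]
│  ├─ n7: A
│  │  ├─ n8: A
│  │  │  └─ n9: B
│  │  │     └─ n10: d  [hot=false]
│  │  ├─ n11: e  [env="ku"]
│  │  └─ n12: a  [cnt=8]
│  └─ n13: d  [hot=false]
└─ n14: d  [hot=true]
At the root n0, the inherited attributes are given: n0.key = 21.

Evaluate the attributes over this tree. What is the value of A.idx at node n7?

9

1. n0.key = 21  [given at root]
2. n1.lab = false  [S.key > 21]
3. n2.key = 17  [17]
4. n3.env = "nu"  [terminal]
5. n4.fin = "pnu"  ["p" ++ e.env]
6. n5.env = "vm"  [terminal]
7. n4.idx = -5  [len(B.fin) - 8]
8. n6.hot = false  [terminal]
9. n2.sig = true  [B.idx > -6]
10. n2.lim = 6  [B.idx + 11]
11. n2.cnt = 30  [B.idx * -2 + 20]
12. n7.sig = 4  [S.lim + S.cnt - 32]
13. n7.fin = "mp"  ["mp"]
14. n8.sig = 12  [A₀.sig * -1 + 16]
15. n8.fin = "yp"  ["yp"]
16. n9.fin = "uyp"  ["u" ++ A.fin]
17. n10.hot = false  [terminal]
18. n9.idx = 3  [len(B.fin)]
19. n8.pre = "ypz"  [A.fin ++ "z"]
20. n8.idx = 23  [B.idx + A.sig + 8]
21. n11.env = "ku"  [terminal]
22. n12.cnt = 8  [terminal]
23. n7.pre = "ypzku"  [A₁.pre ++ e.env]
24. n7.idx = 9  [A₁.idx - 14]
25. n13.hot = false  [terminal]
26. n1.off = false  [S.sig == false]
27. n14.hot = true  [terminal]
28. n0.sig = true  [S.key > 20]
29. n0.lim = 11  [S.key - 10]
30. n0.cnt = 19  [S.key - 2]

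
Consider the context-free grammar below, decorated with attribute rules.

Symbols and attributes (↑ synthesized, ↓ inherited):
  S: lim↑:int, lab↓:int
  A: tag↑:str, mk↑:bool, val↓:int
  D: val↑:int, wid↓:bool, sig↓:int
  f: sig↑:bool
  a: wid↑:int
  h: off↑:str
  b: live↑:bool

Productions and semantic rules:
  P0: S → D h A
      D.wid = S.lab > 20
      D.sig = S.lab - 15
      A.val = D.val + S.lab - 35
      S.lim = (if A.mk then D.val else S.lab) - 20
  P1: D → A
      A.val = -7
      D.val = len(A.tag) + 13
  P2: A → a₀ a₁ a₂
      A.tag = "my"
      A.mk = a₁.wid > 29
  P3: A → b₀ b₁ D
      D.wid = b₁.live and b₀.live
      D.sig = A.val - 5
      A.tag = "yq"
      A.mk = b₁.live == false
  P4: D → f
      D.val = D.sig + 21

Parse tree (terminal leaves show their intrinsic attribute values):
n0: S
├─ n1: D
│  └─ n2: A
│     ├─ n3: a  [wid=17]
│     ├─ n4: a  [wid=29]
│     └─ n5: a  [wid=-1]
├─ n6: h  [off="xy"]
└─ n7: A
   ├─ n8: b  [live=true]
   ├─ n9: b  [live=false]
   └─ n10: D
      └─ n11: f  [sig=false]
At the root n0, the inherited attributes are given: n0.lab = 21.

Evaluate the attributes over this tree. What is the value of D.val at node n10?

1. n0.lab = 21  [given at root]
2. n1.wid = true  [S.lab > 20]
3. n1.sig = 6  [S.lab - 15]
4. n2.val = -7  [-7]
5. n3.wid = 17  [terminal]
6. n4.wid = 29  [terminal]
7. n5.wid = -1  [terminal]
8. n2.tag = "my"  ["my"]
9. n2.mk = false  [a₁.wid > 29]
10. n1.val = 15  [len(A.tag) + 13]
11. n6.off = "xy"  [terminal]
12. n7.val = 1  [D.val + S.lab - 35]
13. n8.live = true  [terminal]
14. n9.live = false  [terminal]
15. n10.wid = false  [b₁.live and b₀.live]
16. n10.sig = -4  [A.val - 5]
17. n11.sig = false  [terminal]
18. n10.val = 17  [D.sig + 21]
19. n7.tag = "yq"  ["yq"]
20. n7.mk = true  [b₁.live == false]
21. n0.lim = -5  [(if A.mk then D.val else S.lab) - 20]

17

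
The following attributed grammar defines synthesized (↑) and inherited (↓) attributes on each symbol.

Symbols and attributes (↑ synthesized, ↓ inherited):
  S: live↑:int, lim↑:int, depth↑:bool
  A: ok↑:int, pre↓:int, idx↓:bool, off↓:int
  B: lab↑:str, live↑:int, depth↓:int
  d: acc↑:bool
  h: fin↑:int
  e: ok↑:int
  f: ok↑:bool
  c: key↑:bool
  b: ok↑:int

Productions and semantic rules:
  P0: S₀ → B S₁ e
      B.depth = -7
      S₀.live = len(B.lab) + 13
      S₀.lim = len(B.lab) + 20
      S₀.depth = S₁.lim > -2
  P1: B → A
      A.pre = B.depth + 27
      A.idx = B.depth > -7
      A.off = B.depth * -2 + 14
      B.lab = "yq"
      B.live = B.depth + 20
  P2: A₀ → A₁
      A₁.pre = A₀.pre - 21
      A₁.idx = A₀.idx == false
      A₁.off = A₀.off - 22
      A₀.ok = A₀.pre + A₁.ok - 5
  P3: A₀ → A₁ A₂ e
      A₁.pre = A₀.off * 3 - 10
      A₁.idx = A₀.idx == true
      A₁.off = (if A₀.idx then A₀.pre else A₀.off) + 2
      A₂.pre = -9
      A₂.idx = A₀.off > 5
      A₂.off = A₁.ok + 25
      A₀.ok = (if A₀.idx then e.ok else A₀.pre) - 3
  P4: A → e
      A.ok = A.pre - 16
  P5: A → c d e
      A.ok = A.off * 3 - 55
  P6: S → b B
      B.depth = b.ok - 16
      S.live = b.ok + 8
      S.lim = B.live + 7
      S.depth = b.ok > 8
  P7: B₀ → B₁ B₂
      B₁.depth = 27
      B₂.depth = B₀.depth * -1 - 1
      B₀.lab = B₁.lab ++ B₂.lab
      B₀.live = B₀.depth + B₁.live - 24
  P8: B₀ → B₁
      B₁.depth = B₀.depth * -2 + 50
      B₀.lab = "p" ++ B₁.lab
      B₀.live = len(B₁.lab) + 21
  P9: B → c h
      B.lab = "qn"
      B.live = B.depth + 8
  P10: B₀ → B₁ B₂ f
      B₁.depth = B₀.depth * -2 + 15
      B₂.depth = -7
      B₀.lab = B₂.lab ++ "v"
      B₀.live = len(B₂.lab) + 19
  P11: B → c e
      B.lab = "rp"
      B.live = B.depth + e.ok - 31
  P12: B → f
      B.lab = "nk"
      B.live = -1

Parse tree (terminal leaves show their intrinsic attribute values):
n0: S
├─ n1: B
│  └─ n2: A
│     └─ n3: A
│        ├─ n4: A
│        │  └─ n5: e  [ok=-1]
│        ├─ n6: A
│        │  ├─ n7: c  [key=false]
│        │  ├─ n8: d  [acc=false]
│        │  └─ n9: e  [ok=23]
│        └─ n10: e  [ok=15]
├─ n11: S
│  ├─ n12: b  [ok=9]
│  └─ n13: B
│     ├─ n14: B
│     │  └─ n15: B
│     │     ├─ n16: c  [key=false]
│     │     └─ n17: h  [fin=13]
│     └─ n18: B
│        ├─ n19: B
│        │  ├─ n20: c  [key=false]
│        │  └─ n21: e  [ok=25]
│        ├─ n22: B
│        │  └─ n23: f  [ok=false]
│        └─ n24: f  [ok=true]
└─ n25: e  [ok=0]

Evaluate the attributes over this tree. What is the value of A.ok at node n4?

1. n1.depth = -7  [-7]
2. n2.pre = 20  [B.depth + 27]
3. n2.idx = false  [B.depth > -7]
4. n2.off = 28  [B.depth * -2 + 14]
5. n3.pre = -1  [A₀.pre - 21]
6. n3.idx = true  [A₀.idx == false]
7. n3.off = 6  [A₀.off - 22]
8. n4.pre = 8  [A₀.off * 3 - 10]
9. n4.idx = true  [A₀.idx == true]
10. n4.off = 1  [(if A₀.idx then A₀.pre else A₀.off) + 2]
11. n5.ok = -1  [terminal]
12. n4.ok = -8  [A.pre - 16]
13. n6.pre = -9  [-9]
14. n6.idx = true  [A₀.off > 5]
15. n6.off = 17  [A₁.ok + 25]
16. n7.key = false  [terminal]
17. n8.acc = false  [terminal]
18. n9.ok = 23  [terminal]
19. n6.ok = -4  [A.off * 3 - 55]
20. n10.ok = 15  [terminal]
21. n3.ok = 12  [(if A₀.idx then e.ok else A₀.pre) - 3]
22. n2.ok = 27  [A₀.pre + A₁.ok - 5]
23. n1.lab = "yq"  ["yq"]
24. n1.live = 13  [B.depth + 20]
25. n12.ok = 9  [terminal]
26. n13.depth = -7  [b.ok - 16]
27. n14.depth = 27  [27]
28. n15.depth = -4  [B₀.depth * -2 + 50]
29. n16.key = false  [terminal]
30. n17.fin = 13  [terminal]
31. n15.lab = "qn"  ["qn"]
32. n15.live = 4  [B.depth + 8]
33. n14.lab = "pqn"  ["p" ++ B₁.lab]
34. n14.live = 23  [len(B₁.lab) + 21]
35. n18.depth = 6  [B₀.depth * -1 - 1]
36. n19.depth = 3  [B₀.depth * -2 + 15]
37. n20.key = false  [terminal]
38. n21.ok = 25  [terminal]
39. n19.lab = "rp"  ["rp"]
40. n19.live = -3  [B.depth + e.ok - 31]
41. n22.depth = -7  [-7]
42. n23.ok = false  [terminal]
43. n22.lab = "nk"  ["nk"]
44. n22.live = -1  [-1]
45. n24.ok = true  [terminal]
46. n18.lab = "nkv"  [B₂.lab ++ "v"]
47. n18.live = 21  [len(B₂.lab) + 19]
48. n13.lab = "pqnnkv"  [B₁.lab ++ B₂.lab]
49. n13.live = -8  [B₀.depth + B₁.live - 24]
50. n11.live = 17  [b.ok + 8]
51. n11.lim = -1  [B.live + 7]
52. n11.depth = true  [b.ok > 8]
53. n25.ok = 0  [terminal]
54. n0.live = 15  [len(B.lab) + 13]
55. n0.lim = 22  [len(B.lab) + 20]
56. n0.depth = true  [S₁.lim > -2]

-8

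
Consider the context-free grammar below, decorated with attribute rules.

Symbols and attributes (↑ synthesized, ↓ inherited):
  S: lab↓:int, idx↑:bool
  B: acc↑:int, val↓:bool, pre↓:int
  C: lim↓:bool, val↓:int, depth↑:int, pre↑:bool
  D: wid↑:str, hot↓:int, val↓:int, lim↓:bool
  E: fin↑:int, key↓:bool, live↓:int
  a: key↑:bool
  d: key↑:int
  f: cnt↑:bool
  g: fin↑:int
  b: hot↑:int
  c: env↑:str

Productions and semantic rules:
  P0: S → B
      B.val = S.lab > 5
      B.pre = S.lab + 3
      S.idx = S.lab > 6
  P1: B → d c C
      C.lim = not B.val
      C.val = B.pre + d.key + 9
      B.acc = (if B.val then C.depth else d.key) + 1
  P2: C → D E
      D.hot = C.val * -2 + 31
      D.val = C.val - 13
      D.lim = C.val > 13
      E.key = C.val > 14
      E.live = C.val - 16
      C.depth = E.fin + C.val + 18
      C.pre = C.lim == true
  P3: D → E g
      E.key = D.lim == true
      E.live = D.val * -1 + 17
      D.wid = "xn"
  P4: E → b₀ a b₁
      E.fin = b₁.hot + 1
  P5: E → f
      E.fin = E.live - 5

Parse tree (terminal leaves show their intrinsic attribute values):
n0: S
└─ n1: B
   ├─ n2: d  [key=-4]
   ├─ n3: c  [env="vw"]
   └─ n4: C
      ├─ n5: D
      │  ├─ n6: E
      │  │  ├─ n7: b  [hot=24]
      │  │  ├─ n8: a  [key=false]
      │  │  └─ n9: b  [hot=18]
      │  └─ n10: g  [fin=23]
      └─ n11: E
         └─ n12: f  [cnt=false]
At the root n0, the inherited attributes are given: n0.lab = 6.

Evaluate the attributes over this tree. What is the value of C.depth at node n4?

25

1. n0.lab = 6  [given at root]
2. n1.val = true  [S.lab > 5]
3. n1.pre = 9  [S.lab + 3]
4. n2.key = -4  [terminal]
5. n3.env = "vw"  [terminal]
6. n4.lim = false  [not B.val]
7. n4.val = 14  [B.pre + d.key + 9]
8. n5.hot = 3  [C.val * -2 + 31]
9. n5.val = 1  [C.val - 13]
10. n5.lim = true  [C.val > 13]
11. n6.key = true  [D.lim == true]
12. n6.live = 16  [D.val * -1 + 17]
13. n7.hot = 24  [terminal]
14. n8.key = false  [terminal]
15. n9.hot = 18  [terminal]
16. n6.fin = 19  [b₁.hot + 1]
17. n10.fin = 23  [terminal]
18. n5.wid = "xn"  ["xn"]
19. n11.key = false  [C.val > 14]
20. n11.live = -2  [C.val - 16]
21. n12.cnt = false  [terminal]
22. n11.fin = -7  [E.live - 5]
23. n4.depth = 25  [E.fin + C.val + 18]
24. n4.pre = false  [C.lim == true]
25. n1.acc = 26  [(if B.val then C.depth else d.key) + 1]
26. n0.idx = false  [S.lab > 6]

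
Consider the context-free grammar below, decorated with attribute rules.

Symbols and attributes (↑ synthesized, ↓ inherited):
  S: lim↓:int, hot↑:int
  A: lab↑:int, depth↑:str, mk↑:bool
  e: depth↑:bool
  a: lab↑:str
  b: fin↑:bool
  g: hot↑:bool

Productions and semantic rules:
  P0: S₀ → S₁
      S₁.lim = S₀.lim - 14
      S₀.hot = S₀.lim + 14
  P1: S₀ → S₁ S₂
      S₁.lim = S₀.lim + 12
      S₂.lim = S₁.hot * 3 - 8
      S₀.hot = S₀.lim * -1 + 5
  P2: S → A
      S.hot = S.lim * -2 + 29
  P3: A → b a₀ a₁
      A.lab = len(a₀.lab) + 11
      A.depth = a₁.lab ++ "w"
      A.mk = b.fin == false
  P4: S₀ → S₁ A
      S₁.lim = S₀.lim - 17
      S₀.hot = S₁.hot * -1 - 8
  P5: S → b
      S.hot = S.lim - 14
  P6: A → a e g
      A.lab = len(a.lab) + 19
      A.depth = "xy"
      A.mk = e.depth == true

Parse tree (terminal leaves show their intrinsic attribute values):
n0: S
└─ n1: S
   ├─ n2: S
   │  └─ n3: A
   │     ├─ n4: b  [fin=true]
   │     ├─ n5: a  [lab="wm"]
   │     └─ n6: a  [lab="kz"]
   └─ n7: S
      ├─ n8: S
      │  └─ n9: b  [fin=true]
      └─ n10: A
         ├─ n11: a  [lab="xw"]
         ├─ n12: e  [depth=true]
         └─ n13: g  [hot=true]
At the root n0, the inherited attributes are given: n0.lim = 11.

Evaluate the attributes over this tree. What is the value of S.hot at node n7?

-2

1. n0.lim = 11  [given at root]
2. n1.lim = -3  [S₀.lim - 14]
3. n2.lim = 9  [S₀.lim + 12]
4. n4.fin = true  [terminal]
5. n5.lab = "wm"  [terminal]
6. n6.lab = "kz"  [terminal]
7. n3.lab = 13  [len(a₀.lab) + 11]
8. n3.depth = "kzw"  [a₁.lab ++ "w"]
9. n3.mk = false  [b.fin == false]
10. n2.hot = 11  [S.lim * -2 + 29]
11. n7.lim = 25  [S₁.hot * 3 - 8]
12. n8.lim = 8  [S₀.lim - 17]
13. n9.fin = true  [terminal]
14. n8.hot = -6  [S.lim - 14]
15. n11.lab = "xw"  [terminal]
16. n12.depth = true  [terminal]
17. n13.hot = true  [terminal]
18. n10.lab = 21  [len(a.lab) + 19]
19. n10.depth = "xy"  ["xy"]
20. n10.mk = true  [e.depth == true]
21. n7.hot = -2  [S₁.hot * -1 - 8]
22. n1.hot = 8  [S₀.lim * -1 + 5]
23. n0.hot = 25  [S₀.lim + 14]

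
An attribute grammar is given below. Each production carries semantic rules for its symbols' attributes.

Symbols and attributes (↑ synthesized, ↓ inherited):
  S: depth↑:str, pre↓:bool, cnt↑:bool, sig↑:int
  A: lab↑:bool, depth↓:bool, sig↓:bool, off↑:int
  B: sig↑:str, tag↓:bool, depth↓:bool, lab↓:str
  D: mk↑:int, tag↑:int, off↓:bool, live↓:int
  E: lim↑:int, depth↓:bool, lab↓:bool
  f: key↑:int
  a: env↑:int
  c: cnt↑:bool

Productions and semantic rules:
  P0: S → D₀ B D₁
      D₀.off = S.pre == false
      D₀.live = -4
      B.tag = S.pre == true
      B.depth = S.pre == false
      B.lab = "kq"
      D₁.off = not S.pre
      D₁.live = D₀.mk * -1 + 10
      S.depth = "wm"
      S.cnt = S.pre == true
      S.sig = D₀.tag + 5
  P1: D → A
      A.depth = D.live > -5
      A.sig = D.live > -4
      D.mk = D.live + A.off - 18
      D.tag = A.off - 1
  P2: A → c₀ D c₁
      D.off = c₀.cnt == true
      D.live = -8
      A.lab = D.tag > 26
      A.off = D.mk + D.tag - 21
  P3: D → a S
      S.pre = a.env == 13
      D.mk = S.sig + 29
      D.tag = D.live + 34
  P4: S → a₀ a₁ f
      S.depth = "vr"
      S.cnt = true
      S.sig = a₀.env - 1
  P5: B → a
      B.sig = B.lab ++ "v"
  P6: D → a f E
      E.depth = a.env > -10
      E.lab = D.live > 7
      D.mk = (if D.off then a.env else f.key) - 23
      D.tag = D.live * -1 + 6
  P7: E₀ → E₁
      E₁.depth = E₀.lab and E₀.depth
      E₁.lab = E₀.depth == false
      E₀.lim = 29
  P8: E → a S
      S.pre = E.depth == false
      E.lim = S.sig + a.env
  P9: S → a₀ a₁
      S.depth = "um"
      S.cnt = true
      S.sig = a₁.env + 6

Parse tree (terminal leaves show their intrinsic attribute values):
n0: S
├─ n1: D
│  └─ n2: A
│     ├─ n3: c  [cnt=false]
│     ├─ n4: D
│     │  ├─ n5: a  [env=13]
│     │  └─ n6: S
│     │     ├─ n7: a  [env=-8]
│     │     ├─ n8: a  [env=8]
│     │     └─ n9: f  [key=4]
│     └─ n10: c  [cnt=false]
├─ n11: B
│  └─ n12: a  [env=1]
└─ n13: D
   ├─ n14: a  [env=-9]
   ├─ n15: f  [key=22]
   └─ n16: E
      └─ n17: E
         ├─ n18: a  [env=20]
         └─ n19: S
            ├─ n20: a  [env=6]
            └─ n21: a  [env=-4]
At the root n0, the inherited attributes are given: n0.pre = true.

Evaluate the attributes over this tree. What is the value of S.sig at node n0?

1. n0.pre = true  [given at root]
2. n1.off = false  [S.pre == false]
3. n1.live = -4  [-4]
4. n2.depth = true  [D.live > -5]
5. n2.sig = false  [D.live > -4]
6. n3.cnt = false  [terminal]
7. n4.off = false  [c₀.cnt == true]
8. n4.live = -8  [-8]
9. n5.env = 13  [terminal]
10. n6.pre = true  [a.env == 13]
11. n7.env = -8  [terminal]
12. n8.env = 8  [terminal]
13. n9.key = 4  [terminal]
14. n6.depth = "vr"  ["vr"]
15. n6.cnt = true  [true]
16. n6.sig = -9  [a₀.env - 1]
17. n4.mk = 20  [S.sig + 29]
18. n4.tag = 26  [D.live + 34]
19. n10.cnt = false  [terminal]
20. n2.lab = false  [D.tag > 26]
21. n2.off = 25  [D.mk + D.tag - 21]
22. n1.mk = 3  [D.live + A.off - 18]
23. n1.tag = 24  [A.off - 1]
24. n11.tag = true  [S.pre == true]
25. n11.depth = false  [S.pre == false]
26. n11.lab = "kq"  ["kq"]
27. n12.env = 1  [terminal]
28. n11.sig = "kqv"  [B.lab ++ "v"]
29. n13.off = false  [not S.pre]
30. n13.live = 7  [D₀.mk * -1 + 10]
31. n14.env = -9  [terminal]
32. n15.key = 22  [terminal]
33. n16.depth = true  [a.env > -10]
34. n16.lab = false  [D.live > 7]
35. n17.depth = false  [E₀.lab and E₀.depth]
36. n17.lab = false  [E₀.depth == false]
37. n18.env = 20  [terminal]
38. n19.pre = true  [E.depth == false]
39. n20.env = 6  [terminal]
40. n21.env = -4  [terminal]
41. n19.depth = "um"  ["um"]
42. n19.cnt = true  [true]
43. n19.sig = 2  [a₁.env + 6]
44. n17.lim = 22  [S.sig + a.env]
45. n16.lim = 29  [29]
46. n13.mk = -1  [(if D.off then a.env else f.key) - 23]
47. n13.tag = -1  [D.live * -1 + 6]
48. n0.depth = "wm"  ["wm"]
49. n0.cnt = true  [S.pre == true]
50. n0.sig = 29  [D₀.tag + 5]

29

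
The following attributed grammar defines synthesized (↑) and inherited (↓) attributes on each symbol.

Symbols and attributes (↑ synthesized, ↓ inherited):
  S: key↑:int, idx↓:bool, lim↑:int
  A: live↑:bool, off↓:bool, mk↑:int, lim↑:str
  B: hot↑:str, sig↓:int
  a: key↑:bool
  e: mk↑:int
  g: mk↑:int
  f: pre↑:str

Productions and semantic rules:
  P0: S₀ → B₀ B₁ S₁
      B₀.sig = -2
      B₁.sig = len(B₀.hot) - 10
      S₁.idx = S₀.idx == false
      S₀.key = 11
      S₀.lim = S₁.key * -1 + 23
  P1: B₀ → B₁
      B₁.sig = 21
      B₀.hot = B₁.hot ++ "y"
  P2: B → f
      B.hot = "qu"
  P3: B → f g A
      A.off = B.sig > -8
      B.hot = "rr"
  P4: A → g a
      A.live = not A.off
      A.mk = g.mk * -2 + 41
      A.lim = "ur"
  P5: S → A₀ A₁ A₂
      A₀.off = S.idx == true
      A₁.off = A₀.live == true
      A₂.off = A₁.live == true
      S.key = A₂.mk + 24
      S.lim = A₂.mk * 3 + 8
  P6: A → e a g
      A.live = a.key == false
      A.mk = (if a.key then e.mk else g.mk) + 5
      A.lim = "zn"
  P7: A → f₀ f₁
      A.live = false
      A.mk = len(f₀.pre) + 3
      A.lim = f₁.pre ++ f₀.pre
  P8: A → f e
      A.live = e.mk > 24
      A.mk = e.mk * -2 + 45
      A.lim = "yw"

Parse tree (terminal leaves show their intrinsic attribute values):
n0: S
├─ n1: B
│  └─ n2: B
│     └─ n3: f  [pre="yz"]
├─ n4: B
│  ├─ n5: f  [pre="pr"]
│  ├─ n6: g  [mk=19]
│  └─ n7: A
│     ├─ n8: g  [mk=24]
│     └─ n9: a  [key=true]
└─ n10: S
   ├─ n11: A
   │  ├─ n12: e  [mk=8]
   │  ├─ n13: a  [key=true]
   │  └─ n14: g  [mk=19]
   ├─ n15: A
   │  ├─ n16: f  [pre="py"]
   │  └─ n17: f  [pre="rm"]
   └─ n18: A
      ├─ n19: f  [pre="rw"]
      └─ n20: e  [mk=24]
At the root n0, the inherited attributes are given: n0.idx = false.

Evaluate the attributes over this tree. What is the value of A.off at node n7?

1. n0.idx = false  [given at root]
2. n1.sig = -2  [-2]
3. n2.sig = 21  [21]
4. n3.pre = "yz"  [terminal]
5. n2.hot = "qu"  ["qu"]
6. n1.hot = "quy"  [B₁.hot ++ "y"]
7. n4.sig = -7  [len(B₀.hot) - 10]
8. n5.pre = "pr"  [terminal]
9. n6.mk = 19  [terminal]
10. n7.off = true  [B.sig > -8]
11. n8.mk = 24  [terminal]
12. n9.key = true  [terminal]
13. n7.live = false  [not A.off]
14. n7.mk = -7  [g.mk * -2 + 41]
15. n7.lim = "ur"  ["ur"]
16. n4.hot = "rr"  ["rr"]
17. n10.idx = true  [S₀.idx == false]
18. n11.off = true  [S.idx == true]
19. n12.mk = 8  [terminal]
20. n13.key = true  [terminal]
21. n14.mk = 19  [terminal]
22. n11.live = false  [a.key == false]
23. n11.mk = 13  [(if a.key then e.mk else g.mk) + 5]
24. n11.lim = "zn"  ["zn"]
25. n15.off = false  [A₀.live == true]
26. n16.pre = "py"  [terminal]
27. n17.pre = "rm"  [terminal]
28. n15.live = false  [false]
29. n15.mk = 5  [len(f₀.pre) + 3]
30. n15.lim = "rmpy"  [f₁.pre ++ f₀.pre]
31. n18.off = false  [A₁.live == true]
32. n19.pre = "rw"  [terminal]
33. n20.mk = 24  [terminal]
34. n18.live = false  [e.mk > 24]
35. n18.mk = -3  [e.mk * -2 + 45]
36. n18.lim = "yw"  ["yw"]
37. n10.key = 21  [A₂.mk + 24]
38. n10.lim = -1  [A₂.mk * 3 + 8]
39. n0.key = 11  [11]
40. n0.lim = 2  [S₁.key * -1 + 23]

true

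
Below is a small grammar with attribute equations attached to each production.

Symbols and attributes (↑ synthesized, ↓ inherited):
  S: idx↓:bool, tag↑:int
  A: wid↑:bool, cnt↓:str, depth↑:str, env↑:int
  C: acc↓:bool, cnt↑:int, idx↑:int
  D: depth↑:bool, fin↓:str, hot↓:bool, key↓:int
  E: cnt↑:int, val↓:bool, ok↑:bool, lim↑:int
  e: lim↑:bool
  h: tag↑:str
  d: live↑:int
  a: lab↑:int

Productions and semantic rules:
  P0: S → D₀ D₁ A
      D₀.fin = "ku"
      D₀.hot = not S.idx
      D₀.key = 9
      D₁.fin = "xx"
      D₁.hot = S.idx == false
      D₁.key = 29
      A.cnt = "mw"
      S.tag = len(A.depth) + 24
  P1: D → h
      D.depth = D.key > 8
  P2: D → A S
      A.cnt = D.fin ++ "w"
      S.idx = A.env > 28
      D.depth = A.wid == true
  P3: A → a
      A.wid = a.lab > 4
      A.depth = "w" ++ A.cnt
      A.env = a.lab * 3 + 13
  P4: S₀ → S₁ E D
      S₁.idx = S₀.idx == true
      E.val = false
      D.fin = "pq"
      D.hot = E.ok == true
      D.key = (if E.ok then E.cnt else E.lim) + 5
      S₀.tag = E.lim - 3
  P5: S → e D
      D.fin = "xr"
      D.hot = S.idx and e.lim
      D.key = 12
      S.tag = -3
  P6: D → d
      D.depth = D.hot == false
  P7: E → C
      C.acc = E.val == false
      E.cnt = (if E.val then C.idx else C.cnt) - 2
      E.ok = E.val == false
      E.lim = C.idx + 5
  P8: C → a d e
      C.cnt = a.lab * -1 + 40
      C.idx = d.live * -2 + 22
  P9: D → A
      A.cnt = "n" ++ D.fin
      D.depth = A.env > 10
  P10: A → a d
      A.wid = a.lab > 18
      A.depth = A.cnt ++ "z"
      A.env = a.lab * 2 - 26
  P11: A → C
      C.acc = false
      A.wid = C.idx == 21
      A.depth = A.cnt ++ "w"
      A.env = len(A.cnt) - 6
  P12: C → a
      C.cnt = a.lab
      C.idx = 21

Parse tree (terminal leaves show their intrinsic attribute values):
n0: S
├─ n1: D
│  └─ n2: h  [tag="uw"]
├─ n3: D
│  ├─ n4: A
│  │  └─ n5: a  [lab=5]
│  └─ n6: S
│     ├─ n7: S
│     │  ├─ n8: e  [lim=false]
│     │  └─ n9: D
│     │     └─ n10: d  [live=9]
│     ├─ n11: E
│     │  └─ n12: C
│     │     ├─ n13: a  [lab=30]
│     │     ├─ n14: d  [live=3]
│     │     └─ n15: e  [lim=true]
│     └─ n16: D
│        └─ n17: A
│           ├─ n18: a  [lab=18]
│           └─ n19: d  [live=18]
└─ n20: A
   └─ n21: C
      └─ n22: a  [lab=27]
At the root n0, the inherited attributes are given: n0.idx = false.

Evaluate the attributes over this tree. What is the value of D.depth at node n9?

1. n0.idx = false  [given at root]
2. n1.fin = "ku"  ["ku"]
3. n1.hot = true  [not S.idx]
4. n1.key = 9  [9]
5. n2.tag = "uw"  [terminal]
6. n1.depth = true  [D.key > 8]
7. n3.fin = "xx"  ["xx"]
8. n3.hot = true  [S.idx == false]
9. n3.key = 29  [29]
10. n4.cnt = "xxw"  [D.fin ++ "w"]
11. n5.lab = 5  [terminal]
12. n4.wid = true  [a.lab > 4]
13. n4.depth = "wxxw"  ["w" ++ A.cnt]
14. n4.env = 28  [a.lab * 3 + 13]
15. n6.idx = false  [A.env > 28]
16. n7.idx = false  [S₀.idx == true]
17. n8.lim = false  [terminal]
18. n9.fin = "xr"  ["xr"]
19. n9.hot = false  [S.idx and e.lim]
20. n9.key = 12  [12]
21. n10.live = 9  [terminal]
22. n9.depth = true  [D.hot == false]
23. n7.tag = -3  [-3]
24. n11.val = false  [false]
25. n12.acc = true  [E.val == false]
26. n13.lab = 30  [terminal]
27. n14.live = 3  [terminal]
28. n15.lim = true  [terminal]
29. n12.cnt = 10  [a.lab * -1 + 40]
30. n12.idx = 16  [d.live * -2 + 22]
31. n11.cnt = 8  [(if E.val then C.idx else C.cnt) - 2]
32. n11.ok = true  [E.val == false]
33. n11.lim = 21  [C.idx + 5]
34. n16.fin = "pq"  ["pq"]
35. n16.hot = true  [E.ok == true]
36. n16.key = 13  [(if E.ok then E.cnt else E.lim) + 5]
37. n17.cnt = "npq"  ["n" ++ D.fin]
38. n18.lab = 18  [terminal]
39. n19.live = 18  [terminal]
40. n17.wid = false  [a.lab > 18]
41. n17.depth = "npqz"  [A.cnt ++ "z"]
42. n17.env = 10  [a.lab * 2 - 26]
43. n16.depth = false  [A.env > 10]
44. n6.tag = 18  [E.lim - 3]
45. n3.depth = true  [A.wid == true]
46. n20.cnt = "mw"  ["mw"]
47. n21.acc = false  [false]
48. n22.lab = 27  [terminal]
49. n21.cnt = 27  [a.lab]
50. n21.idx = 21  [21]
51. n20.wid = true  [C.idx == 21]
52. n20.depth = "mww"  [A.cnt ++ "w"]
53. n20.env = -4  [len(A.cnt) - 6]
54. n0.tag = 27  [len(A.depth) + 24]

true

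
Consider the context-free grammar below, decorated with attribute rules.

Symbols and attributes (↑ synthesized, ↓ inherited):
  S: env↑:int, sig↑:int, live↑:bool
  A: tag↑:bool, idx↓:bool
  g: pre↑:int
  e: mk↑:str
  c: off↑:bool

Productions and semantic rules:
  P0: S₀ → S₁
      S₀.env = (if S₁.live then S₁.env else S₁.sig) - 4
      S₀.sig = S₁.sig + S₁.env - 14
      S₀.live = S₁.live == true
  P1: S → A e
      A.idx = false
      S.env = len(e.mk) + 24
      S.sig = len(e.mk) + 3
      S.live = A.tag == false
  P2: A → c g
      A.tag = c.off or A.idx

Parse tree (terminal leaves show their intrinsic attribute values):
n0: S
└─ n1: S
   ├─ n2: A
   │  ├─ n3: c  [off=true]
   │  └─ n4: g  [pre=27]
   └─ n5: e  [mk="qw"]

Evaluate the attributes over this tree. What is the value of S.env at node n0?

1

1. n2.idx = false  [false]
2. n3.off = true  [terminal]
3. n4.pre = 27  [terminal]
4. n2.tag = true  [c.off or A.idx]
5. n5.mk = "qw"  [terminal]
6. n1.env = 26  [len(e.mk) + 24]
7. n1.sig = 5  [len(e.mk) + 3]
8. n1.live = false  [A.tag == false]
9. n0.env = 1  [(if S₁.live then S₁.env else S₁.sig) - 4]
10. n0.sig = 17  [S₁.sig + S₁.env - 14]
11. n0.live = false  [S₁.live == true]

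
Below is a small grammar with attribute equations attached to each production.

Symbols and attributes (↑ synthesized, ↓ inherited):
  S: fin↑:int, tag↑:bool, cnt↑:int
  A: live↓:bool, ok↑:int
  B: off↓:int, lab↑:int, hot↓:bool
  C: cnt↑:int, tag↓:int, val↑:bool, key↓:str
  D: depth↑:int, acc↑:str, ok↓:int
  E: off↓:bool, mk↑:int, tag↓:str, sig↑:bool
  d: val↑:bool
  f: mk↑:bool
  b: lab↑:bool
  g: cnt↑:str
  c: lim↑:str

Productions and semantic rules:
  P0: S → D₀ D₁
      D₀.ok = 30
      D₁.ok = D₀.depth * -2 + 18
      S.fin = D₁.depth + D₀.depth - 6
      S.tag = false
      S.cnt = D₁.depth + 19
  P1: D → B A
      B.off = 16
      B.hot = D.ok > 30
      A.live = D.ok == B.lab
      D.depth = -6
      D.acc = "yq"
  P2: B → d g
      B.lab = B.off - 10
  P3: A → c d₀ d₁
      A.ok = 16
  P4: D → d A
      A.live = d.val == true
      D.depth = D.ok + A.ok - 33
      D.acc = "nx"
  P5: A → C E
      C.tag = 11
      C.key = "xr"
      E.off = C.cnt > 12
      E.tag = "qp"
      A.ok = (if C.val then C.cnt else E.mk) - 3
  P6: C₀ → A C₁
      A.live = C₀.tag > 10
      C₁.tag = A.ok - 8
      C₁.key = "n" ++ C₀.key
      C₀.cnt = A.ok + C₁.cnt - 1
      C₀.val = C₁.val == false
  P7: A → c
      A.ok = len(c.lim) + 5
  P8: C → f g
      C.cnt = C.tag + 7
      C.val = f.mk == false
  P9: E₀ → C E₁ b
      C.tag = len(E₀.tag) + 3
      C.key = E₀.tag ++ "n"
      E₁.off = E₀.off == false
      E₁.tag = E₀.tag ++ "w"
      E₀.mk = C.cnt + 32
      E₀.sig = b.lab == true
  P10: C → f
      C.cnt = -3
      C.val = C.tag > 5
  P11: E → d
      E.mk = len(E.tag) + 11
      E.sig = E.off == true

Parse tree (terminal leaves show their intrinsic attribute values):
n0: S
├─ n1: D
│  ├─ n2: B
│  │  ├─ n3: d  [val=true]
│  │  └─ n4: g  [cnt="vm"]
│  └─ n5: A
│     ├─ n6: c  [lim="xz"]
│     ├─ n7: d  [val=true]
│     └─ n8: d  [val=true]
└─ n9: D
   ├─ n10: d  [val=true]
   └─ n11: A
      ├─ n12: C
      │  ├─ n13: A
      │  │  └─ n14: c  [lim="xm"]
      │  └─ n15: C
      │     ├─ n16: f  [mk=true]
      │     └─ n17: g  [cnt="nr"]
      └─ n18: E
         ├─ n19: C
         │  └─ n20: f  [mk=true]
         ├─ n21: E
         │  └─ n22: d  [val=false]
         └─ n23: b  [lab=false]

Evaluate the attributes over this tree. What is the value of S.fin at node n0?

-6

1. n1.ok = 30  [30]
2. n2.off = 16  [16]
3. n2.hot = false  [D.ok > 30]
4. n3.val = true  [terminal]
5. n4.cnt = "vm"  [terminal]
6. n2.lab = 6  [B.off - 10]
7. n5.live = false  [D.ok == B.lab]
8. n6.lim = "xz"  [terminal]
9. n7.val = true  [terminal]
10. n8.val = true  [terminal]
11. n5.ok = 16  [16]
12. n1.depth = -6  [-6]
13. n1.acc = "yq"  ["yq"]
14. n9.ok = 30  [D₀.depth * -2 + 18]
15. n10.val = true  [terminal]
16. n11.live = true  [d.val == true]
17. n12.tag = 11  [11]
18. n12.key = "xr"  ["xr"]
19. n13.live = true  [C₀.tag > 10]
20. n14.lim = "xm"  [terminal]
21. n13.ok = 7  [len(c.lim) + 5]
22. n15.tag = -1  [A.ok - 8]
23. n15.key = "nxr"  ["n" ++ C₀.key]
24. n16.mk = true  [terminal]
25. n17.cnt = "nr"  [terminal]
26. n15.cnt = 6  [C.tag + 7]
27. n15.val = false  [f.mk == false]
28. n12.cnt = 12  [A.ok + C₁.cnt - 1]
29. n12.val = true  [C₁.val == false]
30. n18.off = false  [C.cnt > 12]
31. n18.tag = "qp"  ["qp"]
32. n19.tag = 5  [len(E₀.tag) + 3]
33. n19.key = "qpn"  [E₀.tag ++ "n"]
34. n20.mk = true  [terminal]
35. n19.cnt = -3  [-3]
36. n19.val = false  [C.tag > 5]
37. n21.off = true  [E₀.off == false]
38. n21.tag = "qpw"  [E₀.tag ++ "w"]
39. n22.val = false  [terminal]
40. n21.mk = 14  [len(E.tag) + 11]
41. n21.sig = true  [E.off == true]
42. n23.lab = false  [terminal]
43. n18.mk = 29  [C.cnt + 32]
44. n18.sig = false  [b.lab == true]
45. n11.ok = 9  [(if C.val then C.cnt else E.mk) - 3]
46. n9.depth = 6  [D.ok + A.ok - 33]
47. n9.acc = "nx"  ["nx"]
48. n0.fin = -6  [D₁.depth + D₀.depth - 6]
49. n0.tag = false  [false]
50. n0.cnt = 25  [D₁.depth + 19]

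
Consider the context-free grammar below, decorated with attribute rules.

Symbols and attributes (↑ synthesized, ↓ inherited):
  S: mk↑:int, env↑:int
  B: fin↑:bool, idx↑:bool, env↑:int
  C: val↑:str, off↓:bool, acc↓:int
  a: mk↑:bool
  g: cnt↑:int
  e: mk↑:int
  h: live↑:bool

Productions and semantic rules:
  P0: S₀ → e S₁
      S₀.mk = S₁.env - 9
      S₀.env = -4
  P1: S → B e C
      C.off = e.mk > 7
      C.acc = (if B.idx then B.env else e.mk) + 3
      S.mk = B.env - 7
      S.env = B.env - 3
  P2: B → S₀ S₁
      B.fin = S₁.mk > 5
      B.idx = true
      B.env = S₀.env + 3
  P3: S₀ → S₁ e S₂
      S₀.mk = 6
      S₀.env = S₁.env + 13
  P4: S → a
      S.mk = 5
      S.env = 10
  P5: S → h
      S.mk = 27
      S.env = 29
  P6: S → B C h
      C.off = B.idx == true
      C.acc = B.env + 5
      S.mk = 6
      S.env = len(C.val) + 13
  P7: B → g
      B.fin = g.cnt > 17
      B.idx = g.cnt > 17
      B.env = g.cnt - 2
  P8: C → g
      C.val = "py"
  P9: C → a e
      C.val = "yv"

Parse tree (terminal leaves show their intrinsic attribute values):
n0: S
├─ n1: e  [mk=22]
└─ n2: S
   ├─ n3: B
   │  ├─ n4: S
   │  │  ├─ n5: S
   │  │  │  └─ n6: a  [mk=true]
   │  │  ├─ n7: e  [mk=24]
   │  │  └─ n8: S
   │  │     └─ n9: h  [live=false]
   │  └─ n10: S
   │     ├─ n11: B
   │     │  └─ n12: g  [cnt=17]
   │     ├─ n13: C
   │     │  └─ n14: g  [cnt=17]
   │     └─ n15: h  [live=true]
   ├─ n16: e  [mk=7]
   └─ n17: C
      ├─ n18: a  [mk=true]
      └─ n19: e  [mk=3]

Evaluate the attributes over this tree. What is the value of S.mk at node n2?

1. n1.mk = 22  [terminal]
2. n6.mk = true  [terminal]
3. n5.mk = 5  [5]
4. n5.env = 10  [10]
5. n7.mk = 24  [terminal]
6. n9.live = false  [terminal]
7. n8.mk = 27  [27]
8. n8.env = 29  [29]
9. n4.mk = 6  [6]
10. n4.env = 23  [S₁.env + 13]
11. n12.cnt = 17  [terminal]
12. n11.fin = false  [g.cnt > 17]
13. n11.idx = false  [g.cnt > 17]
14. n11.env = 15  [g.cnt - 2]
15. n13.off = false  [B.idx == true]
16. n13.acc = 20  [B.env + 5]
17. n14.cnt = 17  [terminal]
18. n13.val = "py"  ["py"]
19. n15.live = true  [terminal]
20. n10.mk = 6  [6]
21. n10.env = 15  [len(C.val) + 13]
22. n3.fin = true  [S₁.mk > 5]
23. n3.idx = true  [true]
24. n3.env = 26  [S₀.env + 3]
25. n16.mk = 7  [terminal]
26. n17.off = false  [e.mk > 7]
27. n17.acc = 29  [(if B.idx then B.env else e.mk) + 3]
28. n18.mk = true  [terminal]
29. n19.mk = 3  [terminal]
30. n17.val = "yv"  ["yv"]
31. n2.mk = 19  [B.env - 7]
32. n2.env = 23  [B.env - 3]
33. n0.mk = 14  [S₁.env - 9]
34. n0.env = -4  [-4]

19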